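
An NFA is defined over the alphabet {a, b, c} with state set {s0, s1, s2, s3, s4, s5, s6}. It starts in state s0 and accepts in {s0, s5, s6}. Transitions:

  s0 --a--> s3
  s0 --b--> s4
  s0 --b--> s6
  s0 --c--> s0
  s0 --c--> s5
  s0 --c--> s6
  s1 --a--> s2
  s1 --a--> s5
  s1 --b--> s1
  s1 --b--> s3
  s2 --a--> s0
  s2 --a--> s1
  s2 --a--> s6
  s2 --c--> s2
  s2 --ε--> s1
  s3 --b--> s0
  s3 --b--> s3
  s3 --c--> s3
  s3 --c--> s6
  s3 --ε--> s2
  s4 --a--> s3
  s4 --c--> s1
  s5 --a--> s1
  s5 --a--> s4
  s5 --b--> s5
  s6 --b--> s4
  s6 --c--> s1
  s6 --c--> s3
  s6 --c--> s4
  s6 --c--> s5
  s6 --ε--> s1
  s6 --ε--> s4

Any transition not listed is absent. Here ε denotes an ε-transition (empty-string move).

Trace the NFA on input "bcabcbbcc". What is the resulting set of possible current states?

{s0, s1, s2, s3, s4, s5, s6}

Start in {s0}.
Read 'b': {s0} → {s1, s4, s6}.
Read 'c': {s1, s4, s6} → {s1, s2, s3, s4, s5}.
Read 'a': {s1, s2, s3, s4, s5} → {s0, s1, s2, s3, s4, s5, s6}.
Read 'b': {s0, s1, s2, s3, s4, s5, s6} → {s0, s1, s2, s3, s4, s5, s6}.
Read 'c': {s0, s1, s2, s3, s4, s5, s6} → {s0, s1, s2, s3, s4, s5, s6}.
Read 'b': {s0, s1, s2, s3, s4, s5, s6} → {s0, s1, s2, s3, s4, s5, s6}.
Read 'b': {s0, s1, s2, s3, s4, s5, s6} → {s0, s1, s2, s3, s4, s5, s6}.
Read 'c': {s0, s1, s2, s3, s4, s5, s6} → {s0, s1, s2, s3, s4, s5, s6}.
Read 'c': {s0, s1, s2, s3, s4, s5, s6} → {s0, s1, s2, s3, s4, s5, s6}.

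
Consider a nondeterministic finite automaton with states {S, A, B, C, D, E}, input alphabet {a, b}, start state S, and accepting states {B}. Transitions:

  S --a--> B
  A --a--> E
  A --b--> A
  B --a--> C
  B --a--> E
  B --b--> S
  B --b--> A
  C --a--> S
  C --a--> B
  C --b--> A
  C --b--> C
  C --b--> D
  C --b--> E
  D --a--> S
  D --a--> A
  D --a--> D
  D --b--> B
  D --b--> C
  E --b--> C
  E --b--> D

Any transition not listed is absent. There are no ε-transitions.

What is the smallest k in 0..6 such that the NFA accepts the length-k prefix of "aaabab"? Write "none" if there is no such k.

1

Start in {S}.
Read 'a': S→{B}; now {B}.
None of the earlier sets intersect F, but {B} does.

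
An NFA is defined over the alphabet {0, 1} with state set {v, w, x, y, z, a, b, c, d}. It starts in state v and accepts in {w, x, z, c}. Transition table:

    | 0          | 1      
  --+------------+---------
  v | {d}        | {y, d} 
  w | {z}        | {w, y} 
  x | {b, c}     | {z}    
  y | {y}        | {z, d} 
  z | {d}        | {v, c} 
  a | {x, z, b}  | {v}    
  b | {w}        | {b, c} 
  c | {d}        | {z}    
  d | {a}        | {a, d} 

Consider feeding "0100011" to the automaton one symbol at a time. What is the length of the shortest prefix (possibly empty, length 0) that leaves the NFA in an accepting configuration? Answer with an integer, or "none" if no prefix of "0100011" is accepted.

Start in {v}.
Read '0': v→{d}; now {d}.
Read '1': d→{a, d}; now {a, d}.
Read '0': a→{x, z, b}, d→{a}; now {x, z, a, b}.
None of the earlier sets intersect F, but {x, z, a, b} does.

3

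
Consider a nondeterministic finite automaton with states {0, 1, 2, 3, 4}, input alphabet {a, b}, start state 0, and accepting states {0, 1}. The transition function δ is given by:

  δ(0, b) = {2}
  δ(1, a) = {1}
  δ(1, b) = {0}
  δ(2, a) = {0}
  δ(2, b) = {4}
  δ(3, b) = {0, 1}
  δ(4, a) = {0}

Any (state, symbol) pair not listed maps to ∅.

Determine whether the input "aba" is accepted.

No

Start in {0}.
Read 'a': 0→∅; now ∅.
The set is empty and remains empty for the remaining 2 symbols.
The final set ∅ contains no accepting state.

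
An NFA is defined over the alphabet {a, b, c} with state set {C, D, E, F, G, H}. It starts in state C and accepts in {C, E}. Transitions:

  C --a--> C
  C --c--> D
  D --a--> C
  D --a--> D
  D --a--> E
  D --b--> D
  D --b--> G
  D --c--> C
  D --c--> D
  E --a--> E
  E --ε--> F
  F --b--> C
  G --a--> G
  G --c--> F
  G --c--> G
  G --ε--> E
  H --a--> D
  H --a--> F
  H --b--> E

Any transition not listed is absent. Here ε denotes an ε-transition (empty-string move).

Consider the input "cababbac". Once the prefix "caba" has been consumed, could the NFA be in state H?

Start in {C}.
Read 'c': C→{D}; now {D}.
Read 'a': D→{C, D, E}; union {C, D, E}; ε-closure = {C, D, E, F}.
Read 'b': C→∅, D→{D, G}, E→∅, F→{C}; union {C, D, G}; ε-closure = {C, D, E, F, G}.
Read 'a': C→{C}, D→{C, D, E}, E→{E}, F→∅, G→{G}; union {C, D, E, G}; ε-closure = {C, D, E, F, G}.
State H is not in {C, D, E, F, G}.

No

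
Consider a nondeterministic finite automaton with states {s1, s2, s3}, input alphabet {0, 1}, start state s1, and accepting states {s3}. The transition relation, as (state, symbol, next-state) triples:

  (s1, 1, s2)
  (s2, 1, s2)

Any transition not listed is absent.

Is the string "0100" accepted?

Start in {s1}.
Read '0': s1→∅; now ∅.
The set is empty and remains empty for the remaining 3 symbols.
The final set ∅ contains no accepting state.

No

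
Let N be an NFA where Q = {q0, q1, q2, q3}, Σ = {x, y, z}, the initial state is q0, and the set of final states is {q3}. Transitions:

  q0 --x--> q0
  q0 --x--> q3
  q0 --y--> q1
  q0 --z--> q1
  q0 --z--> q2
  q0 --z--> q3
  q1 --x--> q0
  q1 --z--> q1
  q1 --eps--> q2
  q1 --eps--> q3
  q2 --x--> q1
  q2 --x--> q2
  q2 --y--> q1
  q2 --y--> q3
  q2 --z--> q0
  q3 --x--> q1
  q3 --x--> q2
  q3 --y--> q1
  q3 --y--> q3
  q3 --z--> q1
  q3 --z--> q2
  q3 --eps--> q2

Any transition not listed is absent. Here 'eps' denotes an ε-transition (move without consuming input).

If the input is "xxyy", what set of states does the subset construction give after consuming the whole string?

{q1, q2, q3}

Start in {q0}.
Read 'x': {q0} → {q0, q2, q3}.
Read 'x': {q0, q2, q3} → {q0, q1, q2, q3}.
Read 'y': {q0, q1, q2, q3} → {q1, q2, q3}.
Read 'y': {q1, q2, q3} → {q1, q2, q3}.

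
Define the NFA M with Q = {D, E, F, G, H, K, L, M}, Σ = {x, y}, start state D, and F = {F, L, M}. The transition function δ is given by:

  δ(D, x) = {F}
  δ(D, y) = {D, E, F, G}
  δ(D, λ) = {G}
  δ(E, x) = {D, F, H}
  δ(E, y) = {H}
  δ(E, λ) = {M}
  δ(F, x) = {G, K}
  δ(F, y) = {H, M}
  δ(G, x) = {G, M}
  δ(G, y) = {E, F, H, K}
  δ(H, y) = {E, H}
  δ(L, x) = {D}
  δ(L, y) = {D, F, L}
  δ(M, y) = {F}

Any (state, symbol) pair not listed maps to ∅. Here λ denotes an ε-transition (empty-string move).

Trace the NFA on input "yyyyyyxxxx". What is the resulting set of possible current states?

{G, M}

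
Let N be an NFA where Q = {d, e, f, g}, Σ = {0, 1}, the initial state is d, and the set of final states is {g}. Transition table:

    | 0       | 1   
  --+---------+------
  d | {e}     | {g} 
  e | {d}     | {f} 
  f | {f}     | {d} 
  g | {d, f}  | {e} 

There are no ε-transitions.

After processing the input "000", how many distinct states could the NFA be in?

1

Start in {d}.
Read '0': d→{e}; now {e}.
Read '0': e→{d}; now {d}.
Read '0': d→{e}; now {e}.
That set has 1 state.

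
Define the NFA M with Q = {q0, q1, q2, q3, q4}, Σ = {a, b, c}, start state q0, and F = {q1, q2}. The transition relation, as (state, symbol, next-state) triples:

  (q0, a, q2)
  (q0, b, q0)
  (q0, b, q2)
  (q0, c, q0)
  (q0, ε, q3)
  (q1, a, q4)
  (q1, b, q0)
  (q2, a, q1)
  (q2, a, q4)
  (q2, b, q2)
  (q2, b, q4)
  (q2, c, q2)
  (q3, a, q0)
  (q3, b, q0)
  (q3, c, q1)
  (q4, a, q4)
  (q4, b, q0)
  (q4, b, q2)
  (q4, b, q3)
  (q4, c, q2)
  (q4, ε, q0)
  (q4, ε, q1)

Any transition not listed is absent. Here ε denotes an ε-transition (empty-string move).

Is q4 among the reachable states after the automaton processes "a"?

No

Start: ε-closure({q0}) = {q0, q3}.
Read 'a': q0→{q2}, q3→{q0}; union {q0, q2}; ε-closure = {q0, q2, q3}.
State q4 is not in {q0, q2, q3}.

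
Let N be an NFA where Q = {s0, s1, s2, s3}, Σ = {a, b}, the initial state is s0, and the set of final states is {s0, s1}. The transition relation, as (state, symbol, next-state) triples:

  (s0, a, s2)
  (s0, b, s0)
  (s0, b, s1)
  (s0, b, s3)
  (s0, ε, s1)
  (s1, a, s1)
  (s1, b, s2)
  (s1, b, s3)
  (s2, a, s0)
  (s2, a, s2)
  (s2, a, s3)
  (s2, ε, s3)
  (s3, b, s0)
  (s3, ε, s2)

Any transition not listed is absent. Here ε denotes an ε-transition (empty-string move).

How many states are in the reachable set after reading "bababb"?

Start: ε-closure({s0}) = {s0, s1}.
Read 'b': {s0, s1} → {s0, s1, s2, s3}.
Read 'a': {s0, s1, s2, s3} → {s0, s1, s2, s3}.
Read 'b': {s0, s1, s2, s3} → {s0, s1, s2, s3}.
Read 'a': {s0, s1, s2, s3} → {s0, s1, s2, s3}.
Read 'b': {s0, s1, s2, s3} → {s0, s1, s2, s3}.
Read 'b': {s0, s1, s2, s3} → {s0, s1, s2, s3}.
That set has 4 states.

4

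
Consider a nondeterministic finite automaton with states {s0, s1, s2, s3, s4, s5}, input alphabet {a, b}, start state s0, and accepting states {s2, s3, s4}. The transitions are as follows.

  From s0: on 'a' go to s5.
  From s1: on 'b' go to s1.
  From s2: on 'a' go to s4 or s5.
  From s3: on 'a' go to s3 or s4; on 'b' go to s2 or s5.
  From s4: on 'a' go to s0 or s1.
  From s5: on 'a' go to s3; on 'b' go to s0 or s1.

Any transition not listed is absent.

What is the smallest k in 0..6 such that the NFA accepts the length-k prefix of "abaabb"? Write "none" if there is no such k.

4

Start in {s0}.
Read 'a': s0→{s5}; now {s5}.
Read 'b': s5→{s0, s1}; now {s0, s1}.
Read 'a': s0→{s5}, s1→∅; now {s5}.
Read 'a': s5→{s3}; now {s3}.
None of the earlier sets intersect F, but {s3} does.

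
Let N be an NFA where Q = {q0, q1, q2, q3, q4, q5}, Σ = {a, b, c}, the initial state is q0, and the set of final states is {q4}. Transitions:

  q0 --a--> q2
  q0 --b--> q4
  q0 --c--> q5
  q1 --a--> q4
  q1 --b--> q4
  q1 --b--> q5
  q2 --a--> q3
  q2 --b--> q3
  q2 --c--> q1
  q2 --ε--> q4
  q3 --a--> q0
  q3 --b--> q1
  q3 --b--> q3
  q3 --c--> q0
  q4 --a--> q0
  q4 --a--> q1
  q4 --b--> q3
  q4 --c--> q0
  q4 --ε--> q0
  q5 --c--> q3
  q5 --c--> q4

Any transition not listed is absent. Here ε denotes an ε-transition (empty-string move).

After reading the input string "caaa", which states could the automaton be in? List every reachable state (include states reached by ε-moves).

Start in {q0}.
Read 'c': q0→{q5}; now {q5}.
Read 'a': q5→∅; now ∅.
The set is empty and remains empty for the remaining 2 symbols.

∅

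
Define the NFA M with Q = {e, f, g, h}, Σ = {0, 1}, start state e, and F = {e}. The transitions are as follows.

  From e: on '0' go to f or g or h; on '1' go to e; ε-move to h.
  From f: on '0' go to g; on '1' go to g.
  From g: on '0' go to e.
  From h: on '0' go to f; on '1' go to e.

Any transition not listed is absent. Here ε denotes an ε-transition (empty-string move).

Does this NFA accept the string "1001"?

Yes

Start: ε-closure({e}) = {e, h}.
Read '1': e→{e}, h→{e}; union {e}; ε-closure = {e, h}.
Read '0': e→{f, g, h}, h→{f}; now {f, g, h}.
Read '0': f→{g}, g→{e}, h→{f}; union {e, f, g}; ε-closure = {e, f, g, h}.
Read '1': e→{e}, f→{g}, g→∅, h→{e}; union {e, g}; ε-closure = {e, g, h}.
The final set {e, g, h} contains the accepting state e.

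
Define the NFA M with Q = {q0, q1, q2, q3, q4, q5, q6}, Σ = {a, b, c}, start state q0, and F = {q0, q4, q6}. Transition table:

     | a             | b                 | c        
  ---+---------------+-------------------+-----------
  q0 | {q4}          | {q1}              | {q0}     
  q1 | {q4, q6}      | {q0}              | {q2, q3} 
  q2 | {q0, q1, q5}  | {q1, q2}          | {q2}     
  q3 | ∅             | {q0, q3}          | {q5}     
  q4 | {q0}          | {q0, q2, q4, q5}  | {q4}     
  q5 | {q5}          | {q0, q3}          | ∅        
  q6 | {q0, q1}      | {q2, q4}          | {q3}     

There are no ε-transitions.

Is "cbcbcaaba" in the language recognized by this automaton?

Start in {q0}.
Read 'c': {q0} → {q0}.
Read 'b': {q0} → {q1}.
Read 'c': {q1} → {q2, q3}.
Read 'b': {q2, q3} → {q0, q1, q2, q3}.
Read 'c': {q0, q1, q2, q3} → {q0, q2, q3, q5}.
Read 'a': {q0, q2, q3, q5} → {q0, q1, q4, q5}.
Read 'a': {q0, q1, q4, q5} → {q0, q4, q5, q6}.
Read 'b': {q0, q4, q5, q6} → {q0, q1, q2, q3, q4, q5}.
Read 'a': {q0, q1, q2, q3, q4, q5} → {q0, q1, q4, q5, q6}.
The final set {q0, q1, q4, q5, q6} contains the accepting states q0, q4, q6.

Yes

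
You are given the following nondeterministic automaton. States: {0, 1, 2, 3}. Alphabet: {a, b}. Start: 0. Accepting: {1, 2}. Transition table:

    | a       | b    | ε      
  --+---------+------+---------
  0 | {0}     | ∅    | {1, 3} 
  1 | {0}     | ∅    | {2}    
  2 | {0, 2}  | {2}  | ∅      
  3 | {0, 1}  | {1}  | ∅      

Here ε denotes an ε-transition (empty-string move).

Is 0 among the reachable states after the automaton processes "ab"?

No

Start: ε-closure({0}) = {0, 1, 2, 3}.
Read 'a': 0→{0}, 1→{0}, 2→{0, 2}, 3→{0, 1}; union {0, 1, 2}; ε-closure = {0, 1, 2, 3}.
Read 'b': 0→∅, 1→∅, 2→{2}, 3→{1}; now {1, 2}.
State 0 is not in {1, 2}.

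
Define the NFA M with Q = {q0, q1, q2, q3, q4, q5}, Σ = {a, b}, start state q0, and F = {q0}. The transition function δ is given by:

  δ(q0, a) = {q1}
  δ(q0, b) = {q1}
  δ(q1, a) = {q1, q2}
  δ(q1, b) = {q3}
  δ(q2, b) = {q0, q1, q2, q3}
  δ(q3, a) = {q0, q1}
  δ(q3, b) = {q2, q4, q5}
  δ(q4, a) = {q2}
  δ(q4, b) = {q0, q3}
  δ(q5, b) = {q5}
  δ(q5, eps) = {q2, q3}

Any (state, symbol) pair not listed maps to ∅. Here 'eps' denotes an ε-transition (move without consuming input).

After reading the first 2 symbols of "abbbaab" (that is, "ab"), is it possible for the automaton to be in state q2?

No

Start in {q0}.
Read 'a': {q0} → {q1}.
Read 'b': {q1} → {q3}.
State q2 is not in {q3}.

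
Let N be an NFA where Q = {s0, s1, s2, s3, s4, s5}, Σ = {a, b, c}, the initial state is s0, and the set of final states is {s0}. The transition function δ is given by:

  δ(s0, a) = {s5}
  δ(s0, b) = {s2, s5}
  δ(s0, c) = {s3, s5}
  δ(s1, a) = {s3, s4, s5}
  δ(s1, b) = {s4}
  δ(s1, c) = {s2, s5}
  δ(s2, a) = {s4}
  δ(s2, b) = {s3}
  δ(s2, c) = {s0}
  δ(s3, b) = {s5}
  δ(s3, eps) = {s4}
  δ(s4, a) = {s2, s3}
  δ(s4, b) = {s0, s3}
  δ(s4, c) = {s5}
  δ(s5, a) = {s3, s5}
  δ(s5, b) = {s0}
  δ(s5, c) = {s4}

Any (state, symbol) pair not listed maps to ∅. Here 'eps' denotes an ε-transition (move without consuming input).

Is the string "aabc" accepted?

Start in {s0}.
Read 'a': s0→{s5}; now {s5}.
Read 'a': s5→{s3, s5}; union {s3, s5}; ε-closure = {s3, s4, s5}.
Read 'b': s3→{s5}, s4→{s0, s3}, s5→{s0}; union {s0, s3, s5}; ε-closure = {s0, s3, s4, s5}.
Read 'c': s0→{s3, s5}, s3→∅, s4→{s5}, s5→{s4}; now {s3, s4, s5}.
The final set {s3, s4, s5} contains no accepting state.

No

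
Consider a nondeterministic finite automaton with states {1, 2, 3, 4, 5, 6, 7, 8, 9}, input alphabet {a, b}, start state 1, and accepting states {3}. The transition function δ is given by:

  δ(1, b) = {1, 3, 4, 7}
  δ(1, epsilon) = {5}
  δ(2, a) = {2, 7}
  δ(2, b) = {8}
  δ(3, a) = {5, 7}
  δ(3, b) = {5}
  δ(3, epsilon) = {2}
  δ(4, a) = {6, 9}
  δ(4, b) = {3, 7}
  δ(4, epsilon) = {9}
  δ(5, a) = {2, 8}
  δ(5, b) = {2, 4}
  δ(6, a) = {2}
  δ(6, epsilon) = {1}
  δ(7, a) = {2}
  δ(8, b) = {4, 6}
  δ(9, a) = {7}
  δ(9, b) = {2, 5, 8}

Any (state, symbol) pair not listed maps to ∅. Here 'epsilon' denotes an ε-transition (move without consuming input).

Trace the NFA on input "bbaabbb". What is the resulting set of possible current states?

{1, 2, 3, 4, 5, 6, 7, 8, 9}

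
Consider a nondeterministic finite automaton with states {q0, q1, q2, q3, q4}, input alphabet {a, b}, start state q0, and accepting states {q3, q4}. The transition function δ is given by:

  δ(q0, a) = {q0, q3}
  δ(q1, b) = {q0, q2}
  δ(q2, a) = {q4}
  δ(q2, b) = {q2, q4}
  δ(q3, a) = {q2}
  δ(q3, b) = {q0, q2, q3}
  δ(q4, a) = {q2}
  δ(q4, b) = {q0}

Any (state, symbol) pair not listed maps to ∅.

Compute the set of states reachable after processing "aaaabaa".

Start in {q0}.
Read 'a': q0→{q0, q3}; now {q0, q3}.
Read 'a': q0→{q0, q3}, q3→{q2}; now {q0, q2, q3}.
Read 'a': q0→{q0, q3}, q2→{q4}, q3→{q2}; now {q0, q2, q3, q4}.
Read 'a': q0→{q0, q3}, q2→{q4}, q3→{q2}, q4→{q2}; now {q0, q2, q3, q4}.
Read 'b': q0→∅, q2→{q2, q4}, q3→{q0, q2, q3}, q4→{q0}; now {q0, q2, q3, q4}.
Read 'a': q0→{q0, q3}, q2→{q4}, q3→{q2}, q4→{q2}; now {q0, q2, q3, q4}.
Read 'a': q0→{q0, q3}, q2→{q4}, q3→{q2}, q4→{q2}; now {q0, q2, q3, q4}.

{q0, q2, q3, q4}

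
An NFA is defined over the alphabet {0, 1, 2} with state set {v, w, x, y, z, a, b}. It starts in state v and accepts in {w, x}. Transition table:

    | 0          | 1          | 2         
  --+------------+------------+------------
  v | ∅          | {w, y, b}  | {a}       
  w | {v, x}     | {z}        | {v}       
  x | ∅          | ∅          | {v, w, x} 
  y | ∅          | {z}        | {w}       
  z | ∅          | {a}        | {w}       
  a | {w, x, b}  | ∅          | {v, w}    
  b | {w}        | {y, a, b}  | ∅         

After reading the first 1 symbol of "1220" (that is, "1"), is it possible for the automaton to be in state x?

Start in {v}.
Read '1': {v} → {w, y, b}.
State x is not in {w, y, b}.

No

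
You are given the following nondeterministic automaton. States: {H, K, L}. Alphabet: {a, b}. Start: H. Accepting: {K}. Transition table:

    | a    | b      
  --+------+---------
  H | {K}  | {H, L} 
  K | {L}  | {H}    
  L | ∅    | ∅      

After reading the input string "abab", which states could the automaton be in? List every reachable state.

Start in {H}.
Read 'a': {H} → {K}.
Read 'b': {K} → {H}.
Read 'a': {H} → {K}.
Read 'b': {K} → {H}.

{H}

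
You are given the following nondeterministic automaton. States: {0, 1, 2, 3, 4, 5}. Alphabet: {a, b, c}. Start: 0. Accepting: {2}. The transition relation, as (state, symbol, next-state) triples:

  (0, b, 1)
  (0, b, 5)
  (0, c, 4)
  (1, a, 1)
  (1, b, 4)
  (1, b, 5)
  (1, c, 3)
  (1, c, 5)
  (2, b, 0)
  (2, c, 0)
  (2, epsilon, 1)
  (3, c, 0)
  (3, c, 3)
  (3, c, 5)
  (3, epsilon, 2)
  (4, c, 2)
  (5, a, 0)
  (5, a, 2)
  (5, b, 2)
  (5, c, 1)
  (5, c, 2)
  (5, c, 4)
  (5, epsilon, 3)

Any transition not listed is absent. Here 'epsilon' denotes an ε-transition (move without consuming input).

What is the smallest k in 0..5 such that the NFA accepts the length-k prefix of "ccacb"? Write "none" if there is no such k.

Start in {0}.
Read 'c': {0} → {4}.
Read 'c': {4} → {1, 2}.
None of the earlier sets intersect F, but {1, 2} does.

2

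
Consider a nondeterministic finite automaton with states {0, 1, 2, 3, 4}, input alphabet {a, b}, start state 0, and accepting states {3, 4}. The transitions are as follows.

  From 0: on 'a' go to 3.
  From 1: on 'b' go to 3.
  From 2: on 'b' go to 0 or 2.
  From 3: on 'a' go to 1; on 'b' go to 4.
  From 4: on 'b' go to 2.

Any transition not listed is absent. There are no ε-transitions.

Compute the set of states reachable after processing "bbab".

∅

Start in {0}.
Read 'b': 0→∅; now ∅.
The set is empty and remains empty for the remaining 3 symbols.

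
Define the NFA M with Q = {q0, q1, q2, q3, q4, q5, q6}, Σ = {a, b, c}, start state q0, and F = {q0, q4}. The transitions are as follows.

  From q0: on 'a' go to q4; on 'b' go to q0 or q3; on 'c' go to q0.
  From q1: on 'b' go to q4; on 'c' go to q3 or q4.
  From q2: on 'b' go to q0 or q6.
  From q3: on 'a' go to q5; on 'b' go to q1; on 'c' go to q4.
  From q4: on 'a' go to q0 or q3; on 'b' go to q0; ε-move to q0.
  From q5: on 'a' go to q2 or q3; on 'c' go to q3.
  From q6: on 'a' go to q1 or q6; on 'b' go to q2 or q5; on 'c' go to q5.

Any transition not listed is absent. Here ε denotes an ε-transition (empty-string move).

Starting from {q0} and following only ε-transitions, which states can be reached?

Begin with {q0}.
No ε-moves leave this set, so the closure equals the set itself.

{q0}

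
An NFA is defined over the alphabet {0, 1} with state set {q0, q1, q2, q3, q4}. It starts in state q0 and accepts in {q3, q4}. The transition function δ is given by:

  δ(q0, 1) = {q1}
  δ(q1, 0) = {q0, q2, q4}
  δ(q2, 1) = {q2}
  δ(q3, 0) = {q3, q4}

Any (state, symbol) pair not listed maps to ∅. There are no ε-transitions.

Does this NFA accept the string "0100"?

Start in {q0}.
Read '0': q0→∅; now ∅.
The set is empty and remains empty for the remaining 3 symbols.
The final set ∅ contains no accepting state.

No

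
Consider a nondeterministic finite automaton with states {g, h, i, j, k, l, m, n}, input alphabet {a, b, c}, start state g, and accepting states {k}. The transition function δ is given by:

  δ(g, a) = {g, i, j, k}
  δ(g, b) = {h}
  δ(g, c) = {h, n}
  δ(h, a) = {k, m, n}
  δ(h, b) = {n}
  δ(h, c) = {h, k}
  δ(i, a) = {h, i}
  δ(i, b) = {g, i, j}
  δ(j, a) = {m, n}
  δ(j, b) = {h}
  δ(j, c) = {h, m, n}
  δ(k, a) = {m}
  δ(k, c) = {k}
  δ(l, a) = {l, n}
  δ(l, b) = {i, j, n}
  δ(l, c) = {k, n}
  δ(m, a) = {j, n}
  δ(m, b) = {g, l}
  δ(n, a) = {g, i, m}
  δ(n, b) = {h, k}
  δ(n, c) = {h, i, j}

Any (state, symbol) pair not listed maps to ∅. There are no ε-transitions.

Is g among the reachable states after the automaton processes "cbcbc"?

Start in {g}.
Read 'c': {g} → {h, n}.
Read 'b': {h, n} → {h, k, n}.
Read 'c': {h, k, n} → {h, i, j, k}.
Read 'b': {h, i, j, k} → {g, h, i, j, n}.
Read 'c': {g, h, i, j, n} → {h, i, j, k, m, n}.
State g is not in {h, i, j, k, m, n}.

No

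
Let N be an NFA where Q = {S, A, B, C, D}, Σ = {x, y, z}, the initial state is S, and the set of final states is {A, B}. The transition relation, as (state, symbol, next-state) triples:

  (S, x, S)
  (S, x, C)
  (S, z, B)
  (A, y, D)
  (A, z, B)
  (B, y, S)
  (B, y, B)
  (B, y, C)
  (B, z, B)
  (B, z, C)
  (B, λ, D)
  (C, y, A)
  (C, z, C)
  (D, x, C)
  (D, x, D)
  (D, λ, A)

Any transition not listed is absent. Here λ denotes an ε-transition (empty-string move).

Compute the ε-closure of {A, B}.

{A, B, D}

Begin with {A, B}.
ε-move B → D; add D.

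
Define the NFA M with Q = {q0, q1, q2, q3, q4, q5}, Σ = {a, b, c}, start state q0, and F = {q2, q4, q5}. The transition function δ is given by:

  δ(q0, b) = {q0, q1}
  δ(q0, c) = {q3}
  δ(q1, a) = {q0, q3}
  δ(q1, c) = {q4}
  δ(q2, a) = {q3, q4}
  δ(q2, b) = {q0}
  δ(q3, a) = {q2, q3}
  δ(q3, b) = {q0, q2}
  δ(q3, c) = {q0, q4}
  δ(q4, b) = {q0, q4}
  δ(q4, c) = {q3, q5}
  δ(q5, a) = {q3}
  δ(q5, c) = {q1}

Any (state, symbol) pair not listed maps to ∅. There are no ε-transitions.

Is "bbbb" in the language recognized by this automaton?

Start in {q0}.
Read 'b': q0→{q0, q1}; now {q0, q1}.
Read 'b': q0→{q0, q1}, q1→∅; now {q0, q1}.
Read 'b': q0→{q0, q1}, q1→∅; now {q0, q1}.
Read 'b': q0→{q0, q1}, q1→∅; now {q0, q1}.
The final set {q0, q1} contains no accepting state.

No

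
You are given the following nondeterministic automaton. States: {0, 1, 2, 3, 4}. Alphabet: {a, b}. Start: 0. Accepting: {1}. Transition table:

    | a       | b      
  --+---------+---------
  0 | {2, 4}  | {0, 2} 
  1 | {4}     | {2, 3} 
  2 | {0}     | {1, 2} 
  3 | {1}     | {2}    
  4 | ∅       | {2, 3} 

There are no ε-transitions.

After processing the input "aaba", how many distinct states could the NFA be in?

3

Start in {0}.
Read 'a': 0→{2, 4}; now {2, 4}.
Read 'a': 2→{0}, 4→∅; now {0}.
Read 'b': 0→{0, 2}; now {0, 2}.
Read 'a': 0→{2, 4}, 2→{0}; now {0, 2, 4}.
That set has 3 states.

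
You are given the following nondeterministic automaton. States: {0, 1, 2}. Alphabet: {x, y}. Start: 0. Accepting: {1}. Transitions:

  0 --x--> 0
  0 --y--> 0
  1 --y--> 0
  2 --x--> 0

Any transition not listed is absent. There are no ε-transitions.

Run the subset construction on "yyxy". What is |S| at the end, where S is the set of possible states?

Start in {0}.
Read 'y': {0} → {0}.
Read 'y': {0} → {0}.
Read 'x': {0} → {0}.
Read 'y': {0} → {0}.
That set has 1 state.

1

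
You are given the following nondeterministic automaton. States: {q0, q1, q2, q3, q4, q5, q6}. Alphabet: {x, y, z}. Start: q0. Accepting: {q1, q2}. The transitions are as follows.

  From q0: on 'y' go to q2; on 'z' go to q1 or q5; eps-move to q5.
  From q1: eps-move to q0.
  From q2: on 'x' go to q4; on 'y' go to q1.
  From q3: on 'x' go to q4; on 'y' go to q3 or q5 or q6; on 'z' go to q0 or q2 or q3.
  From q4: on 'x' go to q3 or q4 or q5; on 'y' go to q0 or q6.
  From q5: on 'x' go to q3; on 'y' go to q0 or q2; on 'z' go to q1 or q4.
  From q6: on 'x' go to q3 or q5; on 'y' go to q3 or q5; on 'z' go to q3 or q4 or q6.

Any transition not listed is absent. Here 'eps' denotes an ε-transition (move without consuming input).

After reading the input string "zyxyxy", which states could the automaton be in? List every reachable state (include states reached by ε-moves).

Start: ε-closure({q0}) = {q0, q5}.
Read 'z': {q0, q5} → {q0, q1, q4, q5}.
Read 'y': {q0, q1, q4, q5} → {q0, q2, q5, q6}.
Read 'x': {q0, q2, q5, q6} → {q3, q4, q5}.
Read 'y': {q3, q4, q5} → {q0, q2, q3, q5, q6}.
Read 'x': {q0, q2, q3, q5, q6} → {q3, q4, q5}.
Read 'y': {q3, q4, q5} → {q0, q2, q3, q5, q6}.

{q0, q2, q3, q5, q6}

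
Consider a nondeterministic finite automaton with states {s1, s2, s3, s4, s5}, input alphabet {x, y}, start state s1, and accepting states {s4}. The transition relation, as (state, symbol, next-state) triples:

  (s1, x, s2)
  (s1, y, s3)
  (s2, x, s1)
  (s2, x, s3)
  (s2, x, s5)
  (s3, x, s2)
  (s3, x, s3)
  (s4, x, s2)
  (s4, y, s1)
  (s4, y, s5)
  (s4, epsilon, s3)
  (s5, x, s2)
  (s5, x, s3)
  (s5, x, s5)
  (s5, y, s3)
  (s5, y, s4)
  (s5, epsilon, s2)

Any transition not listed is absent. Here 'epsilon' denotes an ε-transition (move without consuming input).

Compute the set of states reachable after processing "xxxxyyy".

Start in {s1}.
Read 'x': s1→{s2}; now {s2}.
Read 'x': s2→{s1, s3, s5}; union {s1, s3, s5}; ε-closure = {s1, s2, s3, s5}.
Read 'x': s1→{s2}, s2→{s1, s3, s5}, s3→{s2, s3}, s5→{s2, s3, s5}; now {s1, s2, s3, s5}.
Read 'x': s1→{s2}, s2→{s1, s3, s5}, s3→{s2, s3}, s5→{s2, s3, s5}; now {s1, s2, s3, s5}.
Read 'y': s1→{s3}, s2→∅, s3→∅, s5→{s3, s4}; now {s3, s4}.
Read 'y': s3→∅, s4→{s1, s5}; union {s1, s5}; ε-closure = {s1, s2, s5}.
Read 'y': s1→{s3}, s2→∅, s5→{s3, s4}; now {s3, s4}.

{s3, s4}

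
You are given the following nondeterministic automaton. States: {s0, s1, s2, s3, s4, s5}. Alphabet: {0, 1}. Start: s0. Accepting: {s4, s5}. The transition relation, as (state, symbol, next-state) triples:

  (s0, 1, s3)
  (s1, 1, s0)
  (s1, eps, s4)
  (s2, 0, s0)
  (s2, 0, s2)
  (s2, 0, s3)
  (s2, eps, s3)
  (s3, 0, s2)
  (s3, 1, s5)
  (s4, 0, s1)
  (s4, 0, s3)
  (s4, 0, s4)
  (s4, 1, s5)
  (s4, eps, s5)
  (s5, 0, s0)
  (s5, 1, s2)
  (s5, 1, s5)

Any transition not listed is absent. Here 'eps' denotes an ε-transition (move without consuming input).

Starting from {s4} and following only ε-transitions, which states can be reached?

Begin with {s4}.
ε-move s4 → s5; add s5.

{s4, s5}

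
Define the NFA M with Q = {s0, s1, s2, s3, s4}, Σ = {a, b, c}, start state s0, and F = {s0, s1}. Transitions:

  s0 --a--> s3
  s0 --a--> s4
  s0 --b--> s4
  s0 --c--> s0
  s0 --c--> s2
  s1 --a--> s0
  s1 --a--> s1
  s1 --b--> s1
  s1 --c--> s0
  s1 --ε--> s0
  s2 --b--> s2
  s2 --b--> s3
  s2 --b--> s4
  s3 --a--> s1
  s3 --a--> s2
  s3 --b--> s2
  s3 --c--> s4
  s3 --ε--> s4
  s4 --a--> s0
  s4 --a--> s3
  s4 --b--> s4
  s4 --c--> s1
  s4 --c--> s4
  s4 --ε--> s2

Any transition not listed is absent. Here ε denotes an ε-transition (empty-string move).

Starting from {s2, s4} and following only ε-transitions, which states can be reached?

Begin with {s2, s4}.
No ε-moves leave this set, so the closure equals the set itself.

{s2, s4}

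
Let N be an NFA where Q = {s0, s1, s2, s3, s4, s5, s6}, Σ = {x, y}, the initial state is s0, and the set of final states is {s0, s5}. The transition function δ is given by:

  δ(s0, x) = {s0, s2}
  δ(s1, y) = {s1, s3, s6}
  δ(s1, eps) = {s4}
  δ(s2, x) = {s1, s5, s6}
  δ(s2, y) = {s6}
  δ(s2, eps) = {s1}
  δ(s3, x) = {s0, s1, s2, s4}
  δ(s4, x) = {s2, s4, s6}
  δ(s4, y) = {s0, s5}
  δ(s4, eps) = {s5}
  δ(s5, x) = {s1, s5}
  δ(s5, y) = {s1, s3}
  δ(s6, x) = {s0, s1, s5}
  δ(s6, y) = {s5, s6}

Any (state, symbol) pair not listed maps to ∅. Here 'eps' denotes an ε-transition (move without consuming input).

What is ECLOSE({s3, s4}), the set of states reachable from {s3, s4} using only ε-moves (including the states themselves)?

{s3, s4, s5}

Begin with {s3, s4}.
ε-move s4 → s5; add s5.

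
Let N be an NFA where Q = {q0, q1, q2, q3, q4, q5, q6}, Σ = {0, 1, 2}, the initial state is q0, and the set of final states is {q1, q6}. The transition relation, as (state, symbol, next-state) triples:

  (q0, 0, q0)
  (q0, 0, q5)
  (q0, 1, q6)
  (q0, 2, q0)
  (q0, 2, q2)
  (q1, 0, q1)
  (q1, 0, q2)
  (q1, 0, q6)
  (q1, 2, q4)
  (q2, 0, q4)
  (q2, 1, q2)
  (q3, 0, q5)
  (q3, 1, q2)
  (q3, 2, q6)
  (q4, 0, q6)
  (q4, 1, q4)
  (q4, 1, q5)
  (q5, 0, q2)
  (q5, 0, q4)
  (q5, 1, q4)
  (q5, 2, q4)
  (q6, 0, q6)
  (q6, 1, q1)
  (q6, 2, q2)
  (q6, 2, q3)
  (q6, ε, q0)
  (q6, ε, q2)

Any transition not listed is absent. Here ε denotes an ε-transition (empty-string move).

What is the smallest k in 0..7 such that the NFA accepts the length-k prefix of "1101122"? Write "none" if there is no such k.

Start in {q0}.
Read '1': {q0} → {q0, q2, q6}.
None of the earlier sets intersect F, but {q0, q2, q6} does.

1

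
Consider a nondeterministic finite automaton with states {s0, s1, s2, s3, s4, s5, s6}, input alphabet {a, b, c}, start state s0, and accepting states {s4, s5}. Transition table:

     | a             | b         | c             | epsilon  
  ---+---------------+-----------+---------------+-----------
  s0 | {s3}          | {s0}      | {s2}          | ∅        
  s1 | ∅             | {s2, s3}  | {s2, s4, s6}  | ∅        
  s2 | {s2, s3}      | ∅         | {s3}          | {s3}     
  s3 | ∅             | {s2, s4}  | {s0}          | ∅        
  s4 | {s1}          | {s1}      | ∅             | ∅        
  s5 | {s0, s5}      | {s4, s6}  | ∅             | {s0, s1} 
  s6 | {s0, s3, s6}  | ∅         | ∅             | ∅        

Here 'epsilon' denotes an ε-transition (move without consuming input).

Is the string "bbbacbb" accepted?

No

Start in {s0}.
Read 'b': {s0} → {s0}.
Read 'b': {s0} → {s0}.
Read 'b': {s0} → {s0}.
Read 'a': {s0} → {s3}.
Read 'c': {s3} → {s0}.
Read 'b': {s0} → {s0}.
Read 'b': {s0} → {s0}.
The final set {s0} contains no accepting state.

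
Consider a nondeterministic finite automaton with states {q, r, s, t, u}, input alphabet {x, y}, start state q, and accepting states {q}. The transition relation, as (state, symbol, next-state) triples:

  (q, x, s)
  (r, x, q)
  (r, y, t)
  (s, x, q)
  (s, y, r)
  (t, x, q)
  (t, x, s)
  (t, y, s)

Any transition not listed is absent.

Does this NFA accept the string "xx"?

Start in {q}.
Read 'x': q→{s}; now {s}.
Read 'x': s→{q}; now {q}.
The final set {q} contains the accepting state q.

Yes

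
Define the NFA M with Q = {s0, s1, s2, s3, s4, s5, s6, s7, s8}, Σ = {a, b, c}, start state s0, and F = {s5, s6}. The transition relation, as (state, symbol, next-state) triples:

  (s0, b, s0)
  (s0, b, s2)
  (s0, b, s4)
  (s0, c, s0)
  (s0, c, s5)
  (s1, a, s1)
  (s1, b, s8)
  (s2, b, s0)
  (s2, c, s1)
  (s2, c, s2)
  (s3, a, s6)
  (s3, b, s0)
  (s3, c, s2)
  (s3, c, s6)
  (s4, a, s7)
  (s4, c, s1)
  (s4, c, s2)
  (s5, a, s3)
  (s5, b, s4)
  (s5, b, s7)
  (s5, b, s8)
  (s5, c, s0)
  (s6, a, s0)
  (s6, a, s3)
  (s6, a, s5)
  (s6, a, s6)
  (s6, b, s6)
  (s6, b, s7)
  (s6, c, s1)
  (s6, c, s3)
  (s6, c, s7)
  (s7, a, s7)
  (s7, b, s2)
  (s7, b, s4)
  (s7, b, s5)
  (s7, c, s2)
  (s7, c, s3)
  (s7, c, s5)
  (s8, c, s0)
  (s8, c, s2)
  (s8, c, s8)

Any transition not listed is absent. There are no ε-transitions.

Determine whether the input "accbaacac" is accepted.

Start in {s0}.
Read 'a': {s0} → ∅.
The set is empty and remains empty for the remaining 8 symbols.
The final set ∅ contains no accepting state.

No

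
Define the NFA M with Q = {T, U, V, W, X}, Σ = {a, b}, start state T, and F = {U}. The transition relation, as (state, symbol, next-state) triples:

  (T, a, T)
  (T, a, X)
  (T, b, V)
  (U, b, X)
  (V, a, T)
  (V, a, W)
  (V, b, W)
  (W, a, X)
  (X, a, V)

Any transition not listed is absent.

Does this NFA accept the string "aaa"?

Start in {T}.
Read 'a': {T} → {T, X}.
Read 'a': {T, X} → {T, V, X}.
Read 'a': {T, V, X} → {T, V, W, X}.
The final set {T, V, W, X} contains no accepting state.

No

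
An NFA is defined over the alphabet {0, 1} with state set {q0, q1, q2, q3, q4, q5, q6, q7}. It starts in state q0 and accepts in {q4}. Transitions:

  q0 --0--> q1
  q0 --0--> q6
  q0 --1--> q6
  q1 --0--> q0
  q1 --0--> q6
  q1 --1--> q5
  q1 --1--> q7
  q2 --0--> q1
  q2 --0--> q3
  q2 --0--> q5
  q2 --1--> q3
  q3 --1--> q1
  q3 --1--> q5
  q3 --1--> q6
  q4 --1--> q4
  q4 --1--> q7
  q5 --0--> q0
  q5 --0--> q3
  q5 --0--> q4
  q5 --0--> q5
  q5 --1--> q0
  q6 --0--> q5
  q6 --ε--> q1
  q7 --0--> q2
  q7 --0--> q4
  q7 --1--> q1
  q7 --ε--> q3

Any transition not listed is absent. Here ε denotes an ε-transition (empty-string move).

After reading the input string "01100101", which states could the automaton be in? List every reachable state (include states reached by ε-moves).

{q0, q1, q3, q4, q5, q6, q7}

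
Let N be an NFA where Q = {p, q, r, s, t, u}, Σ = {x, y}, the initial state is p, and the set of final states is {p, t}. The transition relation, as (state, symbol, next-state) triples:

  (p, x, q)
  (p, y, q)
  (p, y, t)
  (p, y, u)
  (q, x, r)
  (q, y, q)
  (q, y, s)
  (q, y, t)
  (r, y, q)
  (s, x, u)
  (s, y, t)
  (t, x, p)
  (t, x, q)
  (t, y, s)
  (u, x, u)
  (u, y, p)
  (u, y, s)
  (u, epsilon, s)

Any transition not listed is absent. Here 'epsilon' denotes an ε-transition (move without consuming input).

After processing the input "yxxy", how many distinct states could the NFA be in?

Start in {p}.
Read 'y': p→{q, t, u}; union {q, t, u}; ε-closure = {q, s, t, u}.
Read 'x': q→{r}, s→{u}, t→{p, q}, u→{u}; union {p, q, r, u}; ε-closure = {p, q, r, s, u}.
Read 'x': p→{q}, q→{r}, r→∅, s→{u}, u→{u}; union {q, r, u}; ε-closure = {q, r, s, u}.
Read 'y': q→{q, s, t}, r→{q}, s→{t}, u→{p, s}; now {p, q, s, t}.
That set has 4 states.

4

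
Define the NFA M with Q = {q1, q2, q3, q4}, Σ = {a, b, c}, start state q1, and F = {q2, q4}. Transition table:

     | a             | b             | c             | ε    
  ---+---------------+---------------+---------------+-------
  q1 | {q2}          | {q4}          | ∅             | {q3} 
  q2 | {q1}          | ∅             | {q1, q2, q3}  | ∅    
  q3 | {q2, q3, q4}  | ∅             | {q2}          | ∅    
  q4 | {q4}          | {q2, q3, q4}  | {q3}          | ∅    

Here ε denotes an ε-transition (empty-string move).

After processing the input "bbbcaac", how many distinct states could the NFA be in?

3

Start: ε-closure({q1}) = {q1, q3}.
Read 'b': q1→{q4}, q3→∅; now {q4}.
Read 'b': q4→{q2, q3, q4}; now {q2, q3, q4}.
Read 'b': q2→∅, q3→∅, q4→{q2, q3, q4}; now {q2, q3, q4}.
Read 'c': q2→{q1, q2, q3}, q3→{q2}, q4→{q3}; now {q1, q2, q3}.
Read 'a': q1→{q2}, q2→{q1}, q3→{q2, q3, q4}; now {q1, q2, q3, q4}.
Read 'a': q1→{q2}, q2→{q1}, q3→{q2, q3, q4}, q4→{q4}; now {q1, q2, q3, q4}.
Read 'c': q1→∅, q2→{q1, q2, q3}, q3→{q2}, q4→{q3}; now {q1, q2, q3}.
That set has 3 states.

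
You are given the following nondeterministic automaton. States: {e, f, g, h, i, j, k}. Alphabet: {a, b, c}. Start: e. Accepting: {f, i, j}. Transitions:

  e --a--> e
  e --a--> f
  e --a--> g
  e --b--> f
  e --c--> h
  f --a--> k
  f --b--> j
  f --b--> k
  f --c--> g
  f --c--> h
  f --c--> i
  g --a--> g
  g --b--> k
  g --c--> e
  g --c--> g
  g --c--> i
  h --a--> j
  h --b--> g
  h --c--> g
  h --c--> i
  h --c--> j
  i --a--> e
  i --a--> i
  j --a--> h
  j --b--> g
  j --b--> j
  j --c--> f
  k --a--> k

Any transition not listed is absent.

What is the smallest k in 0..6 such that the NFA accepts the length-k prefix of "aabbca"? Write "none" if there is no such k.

Start in {e}.
Read 'a': e→{e, f, g}; now {e, f, g}.
None of the earlier sets intersect F, but {e, f, g} does.

1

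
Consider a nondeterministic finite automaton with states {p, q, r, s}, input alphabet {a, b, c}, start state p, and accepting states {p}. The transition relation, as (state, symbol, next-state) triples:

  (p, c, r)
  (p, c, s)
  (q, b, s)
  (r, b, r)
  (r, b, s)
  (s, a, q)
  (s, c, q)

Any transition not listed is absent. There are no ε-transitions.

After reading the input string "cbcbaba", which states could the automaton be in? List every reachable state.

{q}

Start in {p}.
Read 'c': p→{r, s}; now {r, s}.
Read 'b': r→{r, s}, s→∅; now {r, s}.
Read 'c': r→∅, s→{q}; now {q}.
Read 'b': q→{s}; now {s}.
Read 'a': s→{q}; now {q}.
Read 'b': q→{s}; now {s}.
Read 'a': s→{q}; now {q}.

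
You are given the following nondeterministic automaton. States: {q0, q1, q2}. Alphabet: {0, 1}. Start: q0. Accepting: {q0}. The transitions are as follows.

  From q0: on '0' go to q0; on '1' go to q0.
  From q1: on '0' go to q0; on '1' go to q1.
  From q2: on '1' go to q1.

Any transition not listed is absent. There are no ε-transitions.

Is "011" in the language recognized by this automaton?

Yes

Start in {q0}.
Read '0': q0→{q0}; now {q0}.
Read '1': q0→{q0}; now {q0}.
Read '1': q0→{q0}; now {q0}.
The final set {q0} contains the accepting state q0.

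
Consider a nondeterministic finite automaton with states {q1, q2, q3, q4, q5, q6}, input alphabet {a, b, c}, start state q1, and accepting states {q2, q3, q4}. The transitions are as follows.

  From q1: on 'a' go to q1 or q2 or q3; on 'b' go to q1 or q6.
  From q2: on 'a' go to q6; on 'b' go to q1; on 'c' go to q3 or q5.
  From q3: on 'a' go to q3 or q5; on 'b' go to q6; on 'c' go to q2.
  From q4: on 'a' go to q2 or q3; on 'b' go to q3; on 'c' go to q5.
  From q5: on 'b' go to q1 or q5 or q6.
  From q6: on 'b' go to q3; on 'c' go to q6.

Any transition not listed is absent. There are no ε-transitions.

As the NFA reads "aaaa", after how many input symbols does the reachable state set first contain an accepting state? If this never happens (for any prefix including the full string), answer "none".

1

Start in {q1}.
Read 'a': q1→{q1, q2, q3}; now {q1, q2, q3}.
None of the earlier sets intersect F, but {q1, q2, q3} does.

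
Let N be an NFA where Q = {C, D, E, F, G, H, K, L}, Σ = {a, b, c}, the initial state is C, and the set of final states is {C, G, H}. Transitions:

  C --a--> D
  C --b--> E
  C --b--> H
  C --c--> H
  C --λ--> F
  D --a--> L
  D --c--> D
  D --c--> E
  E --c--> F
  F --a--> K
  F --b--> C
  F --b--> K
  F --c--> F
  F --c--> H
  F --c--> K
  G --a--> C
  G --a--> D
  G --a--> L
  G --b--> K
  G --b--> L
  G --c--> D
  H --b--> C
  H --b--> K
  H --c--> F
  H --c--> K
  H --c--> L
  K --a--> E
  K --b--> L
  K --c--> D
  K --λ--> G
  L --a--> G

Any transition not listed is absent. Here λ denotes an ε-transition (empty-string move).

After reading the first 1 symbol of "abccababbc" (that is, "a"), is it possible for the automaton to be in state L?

Start: ε-closure({C}) = {C, F}.
Read 'a': {C, F} → {D, G, K}.
State L is not in {D, G, K}.

No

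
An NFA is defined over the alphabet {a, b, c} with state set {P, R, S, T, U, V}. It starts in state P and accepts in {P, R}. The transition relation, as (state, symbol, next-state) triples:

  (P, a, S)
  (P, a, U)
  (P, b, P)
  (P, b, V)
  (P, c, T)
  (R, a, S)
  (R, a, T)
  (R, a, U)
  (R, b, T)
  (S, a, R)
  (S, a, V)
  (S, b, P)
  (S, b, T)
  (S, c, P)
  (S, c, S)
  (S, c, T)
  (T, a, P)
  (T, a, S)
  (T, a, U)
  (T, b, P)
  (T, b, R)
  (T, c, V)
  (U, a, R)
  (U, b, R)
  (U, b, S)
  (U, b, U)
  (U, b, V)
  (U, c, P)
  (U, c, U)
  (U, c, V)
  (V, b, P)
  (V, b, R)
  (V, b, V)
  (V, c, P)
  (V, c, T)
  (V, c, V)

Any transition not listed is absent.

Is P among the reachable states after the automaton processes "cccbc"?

Start in {P}.
Read 'c': P→{T}; now {T}.
Read 'c': T→{V}; now {V}.
Read 'c': V→{P, T, V}; now {P, T, V}.
Read 'b': P→{P, V}, T→{P, R}, V→{P, R, V}; now {P, R, V}.
Read 'c': P→{T}, R→∅, V→{P, T, V}; now {P, T, V}.
State P is in {P, T, V}.

Yes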